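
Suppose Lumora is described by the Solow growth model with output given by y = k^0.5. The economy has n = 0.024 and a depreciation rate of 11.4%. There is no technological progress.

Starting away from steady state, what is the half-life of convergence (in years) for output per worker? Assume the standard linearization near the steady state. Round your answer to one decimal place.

Near the steady state the convergence rate is λ = (1 − α)(n + δ).
λ = (1 − 0.5) × 0.138 = 0.5 × 0.138 = 0.0690
Half-life = ln 2 / λ = 0.6931 / 0.0690 ≈ 10.04 years

t_½ ≈ 10.0 years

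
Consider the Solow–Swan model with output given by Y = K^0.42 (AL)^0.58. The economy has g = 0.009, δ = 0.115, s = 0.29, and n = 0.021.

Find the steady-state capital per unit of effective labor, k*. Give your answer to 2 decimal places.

At the steady state, Δk = 0, so s·k^α = (n + g + δ)·k.
Rearranging, k^(1−α) = s / (n + g + δ).
k^0.58 = 0.29 / (0.021 + 0.009 + 0.115) = 0.29 / 0.145 = 2.0000
k* = 2.0000^(1/0.58) ≈ 3.3038

k* = 3.30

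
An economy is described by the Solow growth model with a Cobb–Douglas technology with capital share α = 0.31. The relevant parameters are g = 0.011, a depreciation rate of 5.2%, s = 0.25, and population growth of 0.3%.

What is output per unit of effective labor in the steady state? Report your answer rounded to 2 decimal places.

y* ≈ 1.82

In steady state, investment equals break-even investment: s·k^α = (n + g + δ)·k.
Rearranging, k^(1−α) = s / (n + g + δ).
k^0.69 = 0.25 / (0.003 + 0.011 + 0.052) = 0.25 / 0.066 = 3.7879
k* = 3.7879^(1/0.69) ≈ 6.8906
y* = (k*)^α = 6.8906^0.31 ≈ 1.8191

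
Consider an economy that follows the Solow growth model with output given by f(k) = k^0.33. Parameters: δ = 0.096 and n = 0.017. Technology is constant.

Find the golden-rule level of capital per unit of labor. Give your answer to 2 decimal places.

The golden rule sets f'(k) = n + δ, i.e. α·k^(α−1) = n + δ.
So k^(1−α) = α / (n + δ) = 0.33 / 0.113 = 2.9204.
k_gold = 2.9204^(1/0.67) ≈ 4.9510

k_gold ≈ 4.95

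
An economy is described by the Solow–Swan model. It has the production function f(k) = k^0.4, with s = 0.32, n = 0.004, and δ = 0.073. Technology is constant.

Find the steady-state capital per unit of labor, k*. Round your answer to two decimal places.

k* ≈ 10.74

In steady state, investment equals break-even investment: s·k^α = (n + δ)·k.
Rearranging, k^(1−α) = s / (n + δ).
k^0.6 = 0.32 / (0.004 + 0.073) = 0.32 / 0.077 = 4.1558
k* = 4.1558^(1/0.6) ≈ 10.7421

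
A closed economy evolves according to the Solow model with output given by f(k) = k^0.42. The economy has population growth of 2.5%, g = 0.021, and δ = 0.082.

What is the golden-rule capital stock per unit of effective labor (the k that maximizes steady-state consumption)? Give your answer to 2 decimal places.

k_gold ≈ 7.76

The golden rule sets f'(k) = n + g + δ, i.e. α·k^(α−1) = n + g + δ.
So k^(1−α) = α / (n + g + δ) = 0.42 / 0.128 = 3.2813.
k_gold = 3.2813^(1/0.58) ≈ 7.7577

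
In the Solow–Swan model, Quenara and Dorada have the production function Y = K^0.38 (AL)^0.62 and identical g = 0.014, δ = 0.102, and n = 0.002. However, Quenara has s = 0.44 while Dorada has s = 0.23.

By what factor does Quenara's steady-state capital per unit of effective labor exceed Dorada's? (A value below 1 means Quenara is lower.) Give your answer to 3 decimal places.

ratio ≈ 2.847

Steady-state k* = [s/(n + g + δ)]^(1/(1−α)), so the ratio is [ (s_Q/(n + g + δ)_Q) / (s_D/(n + g + δ)_D) ]^1.6129.
s_Q/(n + g + δ)_Q = 0.44/0.118 = 3.7288; s_D/(n + g + δ)_D = 0.23/0.118 = 1.9492.
Ratio = (3.7288/1.9492)^1.6129 = 1.9130^1.6129 ≈ 2.8469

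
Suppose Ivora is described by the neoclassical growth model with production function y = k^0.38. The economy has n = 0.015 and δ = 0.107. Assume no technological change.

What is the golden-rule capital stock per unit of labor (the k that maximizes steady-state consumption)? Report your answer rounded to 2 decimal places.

k_gold ≈ 6.25

The golden rule sets f'(k) = n + δ, i.e. α·k^(α−1) = n + δ.
So k^(1−α) = α / (n + δ) = 0.38 / 0.122 = 3.1148.
k_gold = 3.1148^(1/0.62) ≈ 6.2496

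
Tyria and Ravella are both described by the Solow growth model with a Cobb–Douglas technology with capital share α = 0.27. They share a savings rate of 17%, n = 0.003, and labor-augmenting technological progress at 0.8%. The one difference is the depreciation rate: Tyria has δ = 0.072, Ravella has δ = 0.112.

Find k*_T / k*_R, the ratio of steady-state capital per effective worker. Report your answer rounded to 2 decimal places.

k*_T / k*_R ≈ 1.71

Steady-state k* = [s/(n + g + δ)]^(1/(1−α)), so the ratio is [ (s_T/(n + g + δ)_T) / (s_R/(n + g + δ)_R) ]^1.3699.
s_T/(n + g + δ)_T = 0.17/0.083 = 2.0482; s_R/(n + g + δ)_R = 0.17/0.123 = 1.3821.
Ratio = (2.0482/1.3821)^1.3699 = 1.4819^1.3699 ≈ 1.7140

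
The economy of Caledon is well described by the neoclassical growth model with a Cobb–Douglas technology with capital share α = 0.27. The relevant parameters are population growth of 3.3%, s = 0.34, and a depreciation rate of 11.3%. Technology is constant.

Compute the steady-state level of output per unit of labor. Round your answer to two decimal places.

y* = 1.37

At the steady state, Δk = 0, so s·k^α = (n + δ)·k.
Dividing both sides by k: k^(1−α) = s / (n + δ).
k^0.73 = 0.34 / (0.033 + 0.113) = 0.34 / 0.146 = 2.3288
k* = 2.3288^(1/0.73) ≈ 3.1836
y* = (k*)^α = 3.1836^0.27 ≈ 1.3671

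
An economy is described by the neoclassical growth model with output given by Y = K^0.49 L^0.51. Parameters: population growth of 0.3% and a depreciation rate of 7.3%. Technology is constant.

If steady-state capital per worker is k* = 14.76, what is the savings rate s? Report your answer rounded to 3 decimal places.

s ≈ 0.300

In steady state, investment equals break-even investment: s·k^α = (n + δ)·k.
So s / (n + δ) = (k*)^(1−α) = 14.76^0.51 = 3.9467.
Therefore s = 3.9467 × (n + δ) = 3.9467 × 0.076 = 0.2999.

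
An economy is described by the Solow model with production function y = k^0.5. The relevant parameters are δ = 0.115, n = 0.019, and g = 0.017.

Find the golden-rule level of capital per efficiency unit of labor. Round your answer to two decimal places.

k_gold ≈ 10.96

The golden rule sets f'(k) = n + g + δ, i.e. α·k^(α−1) = n + g + δ.
So k^(1−α) = α / (n + g + δ) = 0.5 / 0.151 = 3.3113.
k_gold = 3.3113^(1/0.5) ≈ 10.9647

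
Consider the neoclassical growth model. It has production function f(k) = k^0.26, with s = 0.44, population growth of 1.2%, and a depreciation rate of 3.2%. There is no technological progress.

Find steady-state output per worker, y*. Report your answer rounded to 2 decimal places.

Steady state requires s·f(k) = (n + δ)·k, i.e. s·k^α = (n + δ)·k.
Dividing both sides by k: k^(1−α) = s / (n + δ).
k^0.74 = 0.44 / (0.012 + 0.032) = 0.44 / 0.044 = 10.0000
k* = 10.0000^(1/0.74) ≈ 22.4570
y* = (k*)^α = 22.4570^0.26 ≈ 2.2457

y* = 2.25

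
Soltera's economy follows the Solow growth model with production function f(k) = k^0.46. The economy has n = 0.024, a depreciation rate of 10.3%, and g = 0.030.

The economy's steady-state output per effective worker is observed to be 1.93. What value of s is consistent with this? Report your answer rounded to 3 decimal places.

Steady state requires s·f(k) = (n + g + δ)·k, i.e. s·k^α = (n + g + δ)·k.
Since y* = [s/(n + g + δ)]^(α/(1−α)), we have s/(n + g + δ) = (y*)^((1−α)/α) = 1.93^1.1739 = 2.1638.
Therefore s = 2.1638 × (n + g + δ) = 2.1638 × 0.157 = 0.3397.

s ≈ 0.340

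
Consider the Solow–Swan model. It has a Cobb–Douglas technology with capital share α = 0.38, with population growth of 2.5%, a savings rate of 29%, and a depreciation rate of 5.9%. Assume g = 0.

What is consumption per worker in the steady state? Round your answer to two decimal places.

In steady state, investment equals break-even investment: s·k^α = (n + δ)·k.
Dividing both sides by k: k^(1−α) = s / (n + δ).
k^0.62 = 0.29 / (0.025 + 0.059) = 0.29 / 0.084 = 3.4524
k* = 3.4524^(1/0.62) ≈ 7.3780
y* = (k*)^α = 7.3780^0.38 ≈ 2.1371
c* = (1 − s)·y* = (1 − 0.29) × 2.1371 ≈ 1.5173

c* ≈ 1.52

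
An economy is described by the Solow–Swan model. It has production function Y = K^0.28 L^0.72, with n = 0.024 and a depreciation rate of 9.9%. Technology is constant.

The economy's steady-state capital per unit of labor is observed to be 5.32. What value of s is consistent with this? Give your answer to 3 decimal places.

At the steady state, Δk = 0, so s·k^α = (n + δ)·k.
So s / (n + δ) = (k*)^(1−α) = 5.32^0.72 = 3.3316.
Therefore s = 3.3316 × (n + δ) = 3.3316 × 0.123 = 0.4098.

s ≈ 0.410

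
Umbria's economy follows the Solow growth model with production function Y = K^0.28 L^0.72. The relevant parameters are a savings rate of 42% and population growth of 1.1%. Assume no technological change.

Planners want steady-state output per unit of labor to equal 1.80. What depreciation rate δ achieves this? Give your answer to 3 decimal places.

At the steady state, Δk = 0, so s·k^α = (n + δ)·k.
Since y* = [s/(n + δ)]^(α/(1−α)), we have s/(n + δ) = (y*)^((1−α)/α) = 1.80^2.5714 = 4.5332.
Therefore n + δ = s / 4.5332 = 0.42 / 4.5332 = 0.0926, so δ = 0.0926 − 0.011 = 0.0816.

δ ≈ 0.082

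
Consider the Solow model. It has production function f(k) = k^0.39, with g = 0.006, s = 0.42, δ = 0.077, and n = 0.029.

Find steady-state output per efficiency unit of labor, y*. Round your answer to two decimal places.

In steady state, investment equals break-even investment: s·k^α = (n + g + δ)·k.
Rearranging, k^(1−α) = s / (n + g + δ).
k^0.61 = 0.42 / (0.029 + 0.006 + 0.077) = 0.42 / 0.112 = 3.7500
k* = 3.7500^(1/0.61) ≈ 8.7304
y* = (k*)^α = 8.7304^0.39 ≈ 2.3281

y* ≈ 2.33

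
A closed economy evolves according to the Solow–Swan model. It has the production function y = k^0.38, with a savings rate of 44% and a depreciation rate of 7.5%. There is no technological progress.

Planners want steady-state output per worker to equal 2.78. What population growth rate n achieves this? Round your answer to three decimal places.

n ≈ 0.008

Steady state requires s·f(k) = (n + δ)·k, i.e. s·k^α = (n + δ)·k.
Since y* = [s/(n + δ)]^(α/(1−α)), we have s/(n + δ) = (y*)^((1−α)/α) = 2.78^1.6316 = 5.3028.
Therefore n + δ = s / 5.3028 = 0.44 / 5.3028 = 0.0830, so n = 0.0830 − 0.075 = 0.0080.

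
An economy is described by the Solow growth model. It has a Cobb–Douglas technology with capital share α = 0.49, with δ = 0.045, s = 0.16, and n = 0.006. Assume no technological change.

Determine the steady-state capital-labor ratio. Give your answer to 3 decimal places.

k* = 9.411

At the steady state, Δk = 0, so s·k^α = (n + δ)·k.
Rearranging, k^(1−α) = s / (n + δ).
k^0.51 = 0.16 / (0.006 + 0.045) = 0.16 / 0.051 = 3.1373
k* = 3.1373^(1/0.51) ≈ 9.4111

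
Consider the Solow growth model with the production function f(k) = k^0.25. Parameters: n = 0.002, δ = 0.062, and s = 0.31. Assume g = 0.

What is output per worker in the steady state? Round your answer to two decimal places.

y* ≈ 1.69

Steady state requires s·f(k) = (n + δ)·k, i.e. s·k^α = (n + δ)·k.
Dividing both sides by k: k^(1−α) = s / (n + δ).
k^0.75 = 0.31 / (0.002 + 0.062) = 0.31 / 0.064 = 4.8438
k* = 4.8438^(1/0.75) ≈ 8.1956
y* = (k*)^α = 8.1956^0.25 ≈ 1.6920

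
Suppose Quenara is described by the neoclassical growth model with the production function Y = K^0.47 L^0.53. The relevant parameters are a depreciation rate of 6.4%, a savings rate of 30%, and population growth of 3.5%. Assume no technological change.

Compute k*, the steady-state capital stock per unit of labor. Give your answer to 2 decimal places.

Steady state requires s·f(k) = (n + δ)·k, i.e. s·k^α = (n + δ)·k.
Rearranging, k^(1−α) = s / (n + δ).
k^0.53 = 0.30 / (0.035 + 0.064) = 0.30 / 0.099 = 3.0303
k* = 3.0303^(1/0.53) ≈ 8.0996

k* = 8.10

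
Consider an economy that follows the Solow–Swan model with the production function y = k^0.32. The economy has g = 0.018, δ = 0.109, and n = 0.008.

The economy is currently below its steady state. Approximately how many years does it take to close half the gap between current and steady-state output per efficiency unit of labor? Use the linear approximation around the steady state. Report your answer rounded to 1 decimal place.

half-life ≈ 7.6 years

Near the steady state the convergence rate is λ = (1 − α)(n + g + δ).
λ = (1 − 0.32) × 0.135 = 0.68 × 0.135 = 0.0918
Half-life = ln 2 / λ = 0.6931 / 0.0918 ≈ 7.55 years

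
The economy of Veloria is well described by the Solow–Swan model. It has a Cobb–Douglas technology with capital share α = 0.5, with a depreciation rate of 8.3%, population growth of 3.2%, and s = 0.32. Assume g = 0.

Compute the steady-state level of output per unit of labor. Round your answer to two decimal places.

Steady state requires s·f(k) = (n + δ)·k, i.e. s·k^α = (n + δ)·k.
Dividing both sides by k: k^(1−α) = s / (n + δ).
k^0.5 = 0.32 / (0.032 + 0.083) = 0.32 / 0.115 = 2.7826
k* = 2.7826^(1/0.5) ≈ 7.7429
y* = (k*)^α = 7.7429^0.5 ≈ 2.7826

y* ≈ 2.78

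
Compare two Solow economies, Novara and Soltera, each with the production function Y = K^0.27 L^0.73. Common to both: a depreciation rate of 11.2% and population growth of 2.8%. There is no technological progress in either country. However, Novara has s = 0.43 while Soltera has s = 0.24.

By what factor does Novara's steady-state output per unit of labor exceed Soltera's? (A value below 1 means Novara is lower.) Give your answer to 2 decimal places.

ratio ≈ 1.24

Steady-state y* = [s/(n + δ)]^(α/(1−α)), so the ratio is [ (s_N/(n + δ)_N) / (s_S/(n + δ)_S) ]^0.3699.
s_N/(n + δ)_N = 0.43/0.140 = 3.0714; s_S/(n + δ)_S = 0.24/0.140 = 1.7143.
Ratio = (3.0714/1.7143)^0.3699 = 1.7916^0.3699 ≈ 1.2407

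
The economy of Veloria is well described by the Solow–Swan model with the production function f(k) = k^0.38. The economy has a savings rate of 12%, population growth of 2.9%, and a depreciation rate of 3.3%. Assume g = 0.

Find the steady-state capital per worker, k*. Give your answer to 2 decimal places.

k* ≈ 2.90

At the steady state, Δk = 0, so s·k^α = (n + δ)·k.
Dividing both sides by k: k^(1−α) = s / (n + δ).
k^0.62 = 0.12 / (0.029 + 0.033) = 0.12 / 0.062 = 1.9355
k* = 1.9355^(1/0.62) ≈ 2.9011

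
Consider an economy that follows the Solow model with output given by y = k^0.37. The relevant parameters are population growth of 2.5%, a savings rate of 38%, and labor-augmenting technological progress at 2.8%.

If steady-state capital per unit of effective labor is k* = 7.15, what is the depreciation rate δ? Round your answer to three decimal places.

Steady state requires s·f(k) = (n + g + δ)·k, i.e. s·k^α = (n + g + δ)·k.
So s / (n + g + δ) = (k*)^(1−α) = 7.15^0.63 = 3.4531.
Therefore n + g + δ = s / 3.4531 = 0.38 / 3.4531 = 0.1100, so δ = 0.1100 − 0.053 = 0.0570.

δ ≈ 0.057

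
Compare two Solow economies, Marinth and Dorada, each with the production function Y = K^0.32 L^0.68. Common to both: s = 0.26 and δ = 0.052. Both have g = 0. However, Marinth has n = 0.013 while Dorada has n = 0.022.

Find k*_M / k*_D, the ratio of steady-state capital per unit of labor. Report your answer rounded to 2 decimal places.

Steady-state k* = [s/(n + δ)]^(1/(1−α)), so the ratio is [ (s_M/(n + δ)_M) / (s_D/(n + δ)_D) ]^1.4706.
s_M/(n + δ)_M = 0.26/0.065 = 4.0000; s_D/(n + δ)_D = 0.26/0.074 = 3.5135.
Ratio = (4.0000/3.5135)^1.4706 = 1.1385^1.4706 ≈ 1.2102

k*_M / k*_D ≈ 1.21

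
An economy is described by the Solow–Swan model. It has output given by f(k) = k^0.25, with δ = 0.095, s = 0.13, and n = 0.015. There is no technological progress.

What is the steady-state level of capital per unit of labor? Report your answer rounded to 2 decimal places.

k* ≈ 1.25

In steady state, investment equals break-even investment: s·k^α = (n + δ)·k.
Rearranging, k^(1−α) = s / (n + δ).
k^0.75 = 0.13 / (0.015 + 0.095) = 0.13 / 0.110 = 1.1818
k* = 1.1818^(1/0.75) ≈ 1.2495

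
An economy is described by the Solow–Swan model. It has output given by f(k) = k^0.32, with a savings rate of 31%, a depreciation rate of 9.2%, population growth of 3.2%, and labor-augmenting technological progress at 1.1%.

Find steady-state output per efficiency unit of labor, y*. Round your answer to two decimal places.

At the steady state, Δk = 0, so s·k^α = (n + g + δ)·k.
Dividing both sides by k: k^(1−α) = s / (n + g + δ).
k^0.68 = 0.31 / (0.032 + 0.011 + 0.092) = 0.31 / 0.135 = 2.2963
k* = 2.2963^(1/0.68) ≈ 3.3957
y* = (k*)^α = 3.3957^0.32 ≈ 1.4788

y* = 1.48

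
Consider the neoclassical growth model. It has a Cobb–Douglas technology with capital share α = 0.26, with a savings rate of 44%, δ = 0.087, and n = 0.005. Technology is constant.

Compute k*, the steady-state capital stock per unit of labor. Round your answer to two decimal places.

At the steady state, Δk = 0, so s·k^α = (n + δ)·k.
Dividing both sides by k: k^(1−α) = s / (n + δ).
k^0.74 = 0.44 / (0.005 + 0.087) = 0.44 / 0.092 = 4.7826
k* = 4.7826^(1/0.74) ≈ 8.2883

k* ≈ 8.29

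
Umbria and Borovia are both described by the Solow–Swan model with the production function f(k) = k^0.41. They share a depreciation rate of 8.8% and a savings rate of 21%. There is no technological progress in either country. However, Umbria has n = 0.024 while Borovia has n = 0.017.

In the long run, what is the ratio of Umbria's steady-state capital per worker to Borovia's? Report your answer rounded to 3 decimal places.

ratio ≈ 0.896

Steady-state k* = [s/(n + δ)]^(1/(1−α)), so the ratio is [ (s_U/(n + δ)_U) / (s_B/(n + δ)_B) ]^1.6949.
s_U/(n + δ)_U = 0.21/0.112 = 1.8750; s_B/(n + δ)_B = 0.21/0.105 = 2.0000.
Ratio = (1.8750/2.0000)^1.6949 = 0.9375^1.6949 ≈ 0.8964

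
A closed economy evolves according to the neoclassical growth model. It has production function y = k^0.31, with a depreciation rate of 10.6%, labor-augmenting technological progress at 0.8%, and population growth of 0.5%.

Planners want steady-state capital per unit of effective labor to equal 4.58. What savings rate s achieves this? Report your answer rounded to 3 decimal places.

In steady state, investment equals break-even investment: s·k^α = (n + g + δ)·k.
So s / (n + g + δ) = (k*)^(1−α) = 4.58^0.69 = 2.8576.
Therefore s = 2.8576 × (n + g + δ) = 2.8576 × 0.119 = 0.3401.

s ≈ 0.340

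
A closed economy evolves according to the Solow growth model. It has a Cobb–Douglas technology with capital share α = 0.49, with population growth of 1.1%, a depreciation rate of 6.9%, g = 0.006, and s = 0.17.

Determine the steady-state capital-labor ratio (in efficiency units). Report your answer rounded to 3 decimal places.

Steady state requires s·f(k) = (n + g + δ)·k, i.e. s·k^α = (n + g + δ)·k.
Rearranging, k^(1−α) = s / (n + g + δ).
k^0.51 = 0.17 / (0.011 + 0.006 + 0.069) = 0.17 / 0.086 = 1.9767
k* = 1.9767^(1/0.51) ≈ 3.8043

k* ≈ 3.804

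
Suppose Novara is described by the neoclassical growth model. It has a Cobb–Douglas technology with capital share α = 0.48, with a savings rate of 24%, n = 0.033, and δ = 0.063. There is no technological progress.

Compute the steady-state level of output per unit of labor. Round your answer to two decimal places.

In steady state, investment equals break-even investment: s·k^α = (n + δ)·k.
Dividing both sides by k: k^(1−α) = s / (n + δ).
k^0.52 = 0.24 / (0.033 + 0.063) = 0.24 / 0.096 = 2.5000
k* = 2.5000^(1/0.52) ≈ 5.8246
y* = (k*)^α = 5.8246^0.48 ≈ 2.3298

y* ≈ 2.33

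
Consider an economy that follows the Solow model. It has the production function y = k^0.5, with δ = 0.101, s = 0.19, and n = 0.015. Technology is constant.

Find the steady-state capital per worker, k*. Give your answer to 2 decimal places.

At the steady state, Δk = 0, so s·k^α = (n + δ)·k.
Rearranging, k^(1−α) = s / (n + δ).
k^0.5 = 0.19 / (0.015 + 0.101) = 0.19 / 0.116 = 1.6379
k* = 1.6379^(1/0.5) ≈ 2.6827

k* = 2.68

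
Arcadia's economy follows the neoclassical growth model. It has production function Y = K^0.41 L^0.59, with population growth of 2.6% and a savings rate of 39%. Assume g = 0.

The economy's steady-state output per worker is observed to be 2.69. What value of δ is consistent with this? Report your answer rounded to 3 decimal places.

δ ≈ 0.068

Steady state requires s·f(k) = (n + δ)·k, i.e. s·k^α = (n + δ)·k.
Since y* = [s/(n + δ)]^(α/(1−α)), we have s/(n + δ) = (y*)^((1−α)/α) = 2.69^1.439 = 4.1535.
Therefore n + δ = s / 4.1535 = 0.39 / 4.1535 = 0.0939, so δ = 0.0939 − 0.026 = 0.0679.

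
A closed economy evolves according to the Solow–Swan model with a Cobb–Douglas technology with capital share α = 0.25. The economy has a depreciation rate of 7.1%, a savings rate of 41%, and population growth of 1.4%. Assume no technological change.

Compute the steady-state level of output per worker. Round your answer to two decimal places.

Steady state requires s·f(k) = (n + δ)·k, i.e. s·k^α = (n + δ)·k.
Dividing both sides by k: k^(1−α) = s / (n + δ).
k^0.75 = 0.41 / (0.014 + 0.071) = 0.41 / 0.085 = 4.8235
k* = 4.8235^(1/0.75) ≈ 8.1499
y* = (k*)^α = 8.1499^0.25 ≈ 1.6896

y* = 1.69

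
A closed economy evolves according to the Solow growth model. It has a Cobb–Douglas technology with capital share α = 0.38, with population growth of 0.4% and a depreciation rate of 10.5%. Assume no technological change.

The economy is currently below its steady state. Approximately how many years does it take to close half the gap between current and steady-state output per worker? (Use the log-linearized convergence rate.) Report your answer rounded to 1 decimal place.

t_½ ≈ 10.3 years

Near the steady state the convergence rate is λ = (1 − α)(n + δ).
λ = (1 − 0.38) × 0.109 = 0.62 × 0.109 = 0.06758
Half-life = ln 2 / λ = 0.6931 / 0.06758 ≈ 10.26 years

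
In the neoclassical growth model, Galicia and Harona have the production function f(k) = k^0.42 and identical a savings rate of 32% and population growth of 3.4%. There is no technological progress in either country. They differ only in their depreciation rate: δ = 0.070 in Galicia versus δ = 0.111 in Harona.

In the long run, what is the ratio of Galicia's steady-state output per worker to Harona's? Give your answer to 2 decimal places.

Steady-state y* = [s/(n + δ)]^(α/(1−α)), so the ratio is [ (s_G/(n + δ)_G) / (s_H/(n + δ)_H) ]^0.7241.
s_G/(n + δ)_G = 0.32/0.104 = 3.0769; s_H/(n + δ)_H = 0.32/0.145 = 2.2069.
Ratio = (3.0769/2.2069)^0.7241 = 1.3942^0.7241 ≈ 1.2721

ratio ≈ 1.27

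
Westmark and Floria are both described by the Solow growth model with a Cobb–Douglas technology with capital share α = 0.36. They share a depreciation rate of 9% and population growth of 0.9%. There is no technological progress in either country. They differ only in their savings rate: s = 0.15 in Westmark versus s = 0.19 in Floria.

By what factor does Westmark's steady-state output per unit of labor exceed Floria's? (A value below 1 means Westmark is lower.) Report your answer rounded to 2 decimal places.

Steady-state y* = [s/(n + δ)]^(α/(1−α)), so the ratio is [ (s_W/(n + δ)_W) / (s_F/(n + δ)_F) ]^0.5625.
s_W/(n + δ)_W = 0.15/0.099 = 1.5152; s_F/(n + δ)_F = 0.19/0.099 = 1.9192.
Ratio = (1.5152/1.9192)^0.5625 = 0.7895^0.5625 ≈ 0.8755

ratio ≈ 0.88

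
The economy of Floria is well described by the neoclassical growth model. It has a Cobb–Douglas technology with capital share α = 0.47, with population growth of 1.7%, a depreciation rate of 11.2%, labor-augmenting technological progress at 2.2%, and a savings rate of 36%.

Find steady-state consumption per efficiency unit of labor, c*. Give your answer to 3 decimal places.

c* ≈ 1.383

In steady state, investment equals break-even investment: s·k^α = (n + g + δ)·k.
Rearranging, k^(1−α) = s / (n + g + δ).
k^0.53 = 0.36 / (0.017 + 0.022 + 0.112) = 0.36 / 0.151 = 2.3841
k* = 2.3841^(1/0.53) ≈ 5.1515
y* = (k*)^α = 5.1515^0.47 ≈ 2.1608
c* = (1 − s)·y* = (1 − 0.36) × 2.1608 ≈ 1.3829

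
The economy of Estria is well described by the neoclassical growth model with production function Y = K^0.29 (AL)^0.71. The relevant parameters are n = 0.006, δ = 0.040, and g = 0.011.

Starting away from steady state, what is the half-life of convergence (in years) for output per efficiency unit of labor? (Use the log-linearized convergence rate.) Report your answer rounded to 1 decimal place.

about 17.1 years

Near the steady state the convergence rate is λ = (1 − α)(n + g + δ).
λ = (1 − 0.29) × 0.057 = 0.71 × 0.057 = 0.04047
Half-life = ln 2 / λ = 0.6931 / 0.04047 ≈ 17.13 years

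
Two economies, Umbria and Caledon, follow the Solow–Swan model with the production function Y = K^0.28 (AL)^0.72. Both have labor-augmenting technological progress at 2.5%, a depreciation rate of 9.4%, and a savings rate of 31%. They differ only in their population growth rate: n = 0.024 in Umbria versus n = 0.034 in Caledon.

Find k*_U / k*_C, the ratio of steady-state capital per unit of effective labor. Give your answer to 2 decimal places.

k*_U / k*_C ≈ 1.10

Steady-state k* = [s/(n + g + δ)]^(1/(1−α)), so the ratio is [ (s_U/(n + g + δ)_U) / (s_C/(n + g + δ)_C) ]^1.3889.
s_U/(n + g + δ)_U = 0.31/0.143 = 2.1678; s_C/(n + g + δ)_C = 0.31/0.153 = 2.0261.
Ratio = (2.1678/2.0261)^1.3889 = 1.0699^1.3889 ≈ 1.0984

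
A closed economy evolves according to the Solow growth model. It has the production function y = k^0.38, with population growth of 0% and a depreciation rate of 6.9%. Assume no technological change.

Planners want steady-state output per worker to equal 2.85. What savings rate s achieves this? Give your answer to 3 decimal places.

In steady state, investment equals break-even investment: s·k^α = (n + δ)·k.
Since y* = [s/(n + δ)]^(α/(1−α)), we have s/(n + δ) = (y*)^((1−α)/α) = 2.85^1.6316 = 5.5224.
Therefore s = 5.5224 × (n + δ) = 5.5224 × 0.069 = 0.3810.

s ≈ 0.381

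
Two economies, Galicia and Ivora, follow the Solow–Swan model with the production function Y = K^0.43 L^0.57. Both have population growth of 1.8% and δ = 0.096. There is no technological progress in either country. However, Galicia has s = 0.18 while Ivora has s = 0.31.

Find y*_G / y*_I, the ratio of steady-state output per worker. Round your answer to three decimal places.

Steady-state y* = [s/(n + δ)]^(α/(1−α)), so the ratio is [ (s_G/(n + δ)_G) / (s_I/(n + δ)_I) ]^0.7544.
s_G/(n + δ)_G = 0.18/0.114 = 1.5789; s_I/(n + δ)_I = 0.31/0.114 = 2.7193.
Ratio = (1.5789/2.7193)^0.7544 = 0.5806^0.7544 ≈ 0.6635

ratio ≈ 0.664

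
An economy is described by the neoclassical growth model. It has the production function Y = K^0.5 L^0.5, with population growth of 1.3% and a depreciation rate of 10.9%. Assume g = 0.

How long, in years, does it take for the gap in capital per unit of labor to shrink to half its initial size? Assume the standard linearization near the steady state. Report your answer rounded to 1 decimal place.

Near the steady state the convergence rate is λ = (1 − α)(n + δ).
λ = (1 − 0.5) × 0.122 = 0.5 × 0.122 = 0.0610
Half-life = ln 2 / λ = 0.6931 / 0.0610 ≈ 11.36 years

about 11.4 years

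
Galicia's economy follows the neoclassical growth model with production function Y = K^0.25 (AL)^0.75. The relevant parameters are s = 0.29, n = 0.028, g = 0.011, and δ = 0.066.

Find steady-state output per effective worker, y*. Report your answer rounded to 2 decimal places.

y* = 1.40

Steady state requires s·f(k) = (n + g + δ)·k, i.e. s·k^α = (n + g + δ)·k.
Dividing both sides by k: k^(1−α) = s / (n + g + δ).
k^0.75 = 0.29 / (0.028 + 0.011 + 0.066) = 0.29 / 0.105 = 2.7619
k* = 2.7619^(1/0.75) ≈ 3.8750
y* = (k*)^α = 3.8750^0.25 ≈ 1.4030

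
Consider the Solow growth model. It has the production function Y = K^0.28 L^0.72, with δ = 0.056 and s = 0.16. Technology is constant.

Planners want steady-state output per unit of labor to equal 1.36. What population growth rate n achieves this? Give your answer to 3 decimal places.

Steady state requires s·f(k) = (n + δ)·k, i.e. s·k^α = (n + δ)·k.
Since y* = [s/(n + δ)]^(α/(1−α)), we have s/(n + δ) = (y*)^((1−α)/α) = 1.36^2.5714 = 2.2049.
Therefore n + δ = s / 2.2049 = 0.16 / 2.2049 = 0.0726, so n = 0.0726 − 0.056 = 0.0166.

n ≈ 0.017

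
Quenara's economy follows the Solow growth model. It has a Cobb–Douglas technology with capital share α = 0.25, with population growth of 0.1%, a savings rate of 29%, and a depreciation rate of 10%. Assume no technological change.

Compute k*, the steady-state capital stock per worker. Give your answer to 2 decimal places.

At the steady state, Δk = 0, so s·k^α = (n + δ)·k.
Dividing both sides by k: k^(1−α) = s / (n + δ).
k^0.75 = 0.29 / (0.001 + 0.100) = 0.29 / 0.101 = 2.8713
k* = 2.8713^(1/0.75) ≈ 4.0810

k* = 4.08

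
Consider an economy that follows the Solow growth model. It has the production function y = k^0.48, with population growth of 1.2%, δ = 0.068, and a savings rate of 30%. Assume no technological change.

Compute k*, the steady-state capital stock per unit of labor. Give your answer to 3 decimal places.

In steady state, investment equals break-even investment: s·k^α = (n + δ)·k.
Rearranging, k^(1−α) = s / (n + δ).
k^0.52 = 0.30 / (0.012 + 0.068) = 0.30 / 0.080 = 3.7500
k* = 3.7500^(1/0.52) ≈ 12.7030

k* = 12.703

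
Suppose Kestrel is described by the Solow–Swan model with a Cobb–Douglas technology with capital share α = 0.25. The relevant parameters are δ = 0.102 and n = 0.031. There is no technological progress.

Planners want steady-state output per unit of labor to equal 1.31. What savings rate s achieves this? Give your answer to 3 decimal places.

Steady state requires s·f(k) = (n + δ)·k, i.e. s·k^α = (n + δ)·k.
Since y* = [s/(n + δ)]^(α/(1−α)), we have s/(n + δ) = (y*)^((1−α)/α) = 1.31^3 = 2.2481.
Therefore s = 2.2481 × (n + δ) = 2.2481 × 0.133 = 0.2990.

s ≈ 0.299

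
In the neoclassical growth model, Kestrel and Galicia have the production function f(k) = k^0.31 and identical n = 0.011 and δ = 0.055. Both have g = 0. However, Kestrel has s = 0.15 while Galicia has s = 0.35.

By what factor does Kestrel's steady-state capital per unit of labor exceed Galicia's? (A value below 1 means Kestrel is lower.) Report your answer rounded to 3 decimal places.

ratio ≈ 0.293

Steady-state k* = [s/(n + δ)]^(1/(1−α)), so the ratio is [ (s_K/(n + δ)_K) / (s_G/(n + δ)_G) ]^1.4493.
s_K/(n + δ)_K = 0.15/0.066 = 2.2727; s_G/(n + δ)_G = 0.35/0.066 = 5.3030.
Ratio = (2.2727/5.3030)^1.4493 = 0.4286^1.4493 ≈ 0.2929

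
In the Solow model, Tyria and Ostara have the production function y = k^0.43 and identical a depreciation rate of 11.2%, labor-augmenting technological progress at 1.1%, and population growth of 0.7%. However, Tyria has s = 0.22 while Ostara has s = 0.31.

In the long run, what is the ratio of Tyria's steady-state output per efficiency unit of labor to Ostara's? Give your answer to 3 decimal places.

y*_T / y*_O ≈ 0.772

Steady-state y* = [s/(n + g + δ)]^(α/(1−α)), so the ratio is [ (s_T/(n + g + δ)_T) / (s_O/(n + g + δ)_O) ]^0.7544.
s_T/(n + g + δ)_T = 0.22/0.130 = 1.6923; s_O/(n + g + δ)_O = 0.31/0.130 = 2.3846.
Ratio = (1.6923/2.3846)^0.7544 = 0.7097^0.7544 ≈ 0.7721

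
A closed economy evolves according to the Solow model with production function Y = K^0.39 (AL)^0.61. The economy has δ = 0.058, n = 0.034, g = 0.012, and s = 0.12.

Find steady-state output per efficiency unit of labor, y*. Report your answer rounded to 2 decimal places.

At the steady state, Δk = 0, so s·k^α = (n + g + δ)·k.
Dividing both sides by k: k^(1−α) = s / (n + g + δ).
k^0.61 = 0.12 / (0.034 + 0.012 + 0.058) = 0.12 / 0.104 = 1.1538
k* = 1.1538^(1/0.61) ≈ 1.2643
y* = (k*)^α = 1.2643^0.39 ≈ 1.0958

y* ≈ 1.10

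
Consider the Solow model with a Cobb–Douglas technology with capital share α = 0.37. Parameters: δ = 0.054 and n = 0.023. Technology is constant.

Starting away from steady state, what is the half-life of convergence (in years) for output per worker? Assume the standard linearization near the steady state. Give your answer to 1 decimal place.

Near the steady state the convergence rate is λ = (1 − α)(n + δ).
λ = (1 − 0.37) × 0.077 = 0.63 × 0.077 = 0.04851
Half-life = ln 2 / λ = 0.6931 / 0.04851 ≈ 14.29 years

half-life ≈ 14.3 years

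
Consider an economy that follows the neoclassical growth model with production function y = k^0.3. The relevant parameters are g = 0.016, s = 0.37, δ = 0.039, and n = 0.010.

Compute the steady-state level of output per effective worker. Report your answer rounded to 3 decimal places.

In steady state, investment equals break-even investment: s·k^α = (n + g + δ)·k.
Rearranging, k^(1−α) = s / (n + g + δ).
k^0.7 = 0.37 / (0.010 + 0.016 + 0.039) = 0.37 / 0.065 = 5.6923
k* = 5.6923^(1/0.7) ≈ 11.9945
y* = (k*)^α = 11.9945^0.3 ≈ 2.1071

y* ≈ 2.107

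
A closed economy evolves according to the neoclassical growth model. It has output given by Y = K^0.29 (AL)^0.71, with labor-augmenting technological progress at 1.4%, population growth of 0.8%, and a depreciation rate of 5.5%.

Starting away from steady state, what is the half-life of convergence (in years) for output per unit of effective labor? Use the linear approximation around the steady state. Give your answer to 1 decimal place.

half-life ≈ 12.7 years

Near the steady state the convergence rate is λ = (1 − α)(n + g + δ).
λ = (1 − 0.29) × 0.077 = 0.71 × 0.077 = 0.05467
Half-life = ln 2 / λ = 0.6931 / 0.05467 ≈ 12.68 years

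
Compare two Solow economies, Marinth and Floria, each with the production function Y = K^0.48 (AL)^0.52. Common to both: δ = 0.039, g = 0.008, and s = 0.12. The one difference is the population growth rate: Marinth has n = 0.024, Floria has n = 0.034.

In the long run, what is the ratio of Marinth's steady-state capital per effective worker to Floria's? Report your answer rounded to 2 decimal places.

Steady-state k* = [s/(n + g + δ)]^(1/(1−α)), so the ratio is [ (s_M/(n + g + δ)_M) / (s_F/(n + g + δ)_F) ]^1.9231.
s_M/(n + g + δ)_M = 0.12/0.071 = 1.6901; s_F/(n + g + δ)_F = 0.12/0.081 = 1.4815.
Ratio = (1.6901/1.4815)^1.9231 = 1.1408^1.9231 ≈ 1.2883

ratio ≈ 1.29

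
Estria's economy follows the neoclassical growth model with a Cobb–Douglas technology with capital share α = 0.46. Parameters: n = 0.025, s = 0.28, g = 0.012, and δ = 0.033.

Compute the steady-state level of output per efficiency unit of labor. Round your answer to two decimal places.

y* = 3.26

At the steady state, Δk = 0, so s·k^α = (n + g + δ)·k.
Rearranging, k^(1−α) = s / (n + g + δ).
k^0.54 = 0.28 / (0.025 + 0.012 + 0.033) = 0.28 / 0.070 = 4.0000
k* = 4.0000^(1/0.54) ≈ 13.0294
y* = (k*)^α = 13.0294^0.46 ≈ 3.2574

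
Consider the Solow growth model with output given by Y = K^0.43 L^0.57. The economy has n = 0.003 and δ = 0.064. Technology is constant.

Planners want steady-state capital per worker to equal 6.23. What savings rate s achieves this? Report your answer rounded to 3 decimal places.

At the steady state, Δk = 0, so s·k^α = (n + δ)·k.
So s / (n + δ) = (k*)^(1−α) = 6.23^0.57 = 2.8370.
Therefore s = 2.8370 × (n + δ) = 2.8370 × 0.067 = 0.1901.

s ≈ 0.190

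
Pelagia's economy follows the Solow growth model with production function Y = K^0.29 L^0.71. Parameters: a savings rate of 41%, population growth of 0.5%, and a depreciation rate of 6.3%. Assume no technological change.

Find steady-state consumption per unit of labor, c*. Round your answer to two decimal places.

c* = 1.23

In steady state, investment equals break-even investment: s·k^α = (n + δ)·k.
Dividing both sides by k: k^(1−α) = s / (n + δ).
k^0.71 = 0.41 / (0.005 + 0.063) = 0.41 / 0.068 = 6.0294
k* = 6.0294^(1/0.71) ≈ 12.5597
y* = (k*)^α = 12.5597^0.29 ≈ 2.0831
c* = (1 − s)·y* = (1 − 0.41) × 2.0831 ≈ 1.2290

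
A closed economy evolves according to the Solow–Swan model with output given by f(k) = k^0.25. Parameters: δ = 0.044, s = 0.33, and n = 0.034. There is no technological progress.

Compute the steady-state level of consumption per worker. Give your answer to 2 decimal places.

c* ≈ 1.08

Steady state requires s·f(k) = (n + δ)·k, i.e. s·k^α = (n + δ)·k.
Rearranging, k^(1−α) = s / (n + δ).
k^0.75 = 0.33 / (0.034 + 0.044) = 0.33 / 0.078 = 4.2308
k* = 4.2308^(1/0.75) ≈ 6.8427
y* = (k*)^α = 6.8427^0.25 ≈ 1.6174
c* = (1 − s)·y* = (1 − 0.33) × 1.6174 ≈ 1.0837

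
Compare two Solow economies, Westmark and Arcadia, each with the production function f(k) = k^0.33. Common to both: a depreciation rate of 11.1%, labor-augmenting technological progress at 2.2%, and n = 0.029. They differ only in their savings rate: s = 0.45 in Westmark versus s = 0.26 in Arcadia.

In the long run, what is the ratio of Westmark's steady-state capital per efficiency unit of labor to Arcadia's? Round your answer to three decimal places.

Steady-state k* = [s/(n + g + δ)]^(1/(1−α)), so the ratio is [ (s_W/(n + g + δ)_W) / (s_A/(n + g + δ)_A) ]^1.4925.
s_W/(n + g + δ)_W = 0.45/0.162 = 2.7778; s_A/(n + g + δ)_A = 0.26/0.162 = 1.6049.
Ratio = (2.7778/1.6049)^1.4925 = 1.7308^1.4925 ≈ 2.2677

k*_W / k*_A ≈ 2.268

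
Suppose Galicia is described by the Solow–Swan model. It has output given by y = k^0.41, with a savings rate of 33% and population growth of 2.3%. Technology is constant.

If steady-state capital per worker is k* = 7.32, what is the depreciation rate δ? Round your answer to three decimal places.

δ ≈ 0.079

Steady state requires s·f(k) = (n + δ)·k, i.e. s·k^α = (n + δ)·k.
So s / (n + δ) = (k*)^(1−α) = 7.32^0.59 = 3.2364.
Therefore n + δ = s / 3.2364 = 0.33 / 3.2364 = 0.1020, so δ = 0.1020 − 0.023 = 0.0790.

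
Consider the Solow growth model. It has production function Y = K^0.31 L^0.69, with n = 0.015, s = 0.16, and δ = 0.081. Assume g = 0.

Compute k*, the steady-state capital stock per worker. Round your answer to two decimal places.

k* = 2.10

In steady state, investment equals break-even investment: s·k^α = (n + δ)·k.
Dividing both sides by k: k^(1−α) = s / (n + δ).
k^0.69 = 0.16 / (0.015 + 0.081) = 0.16 / 0.096 = 1.6667
k* = 1.6667^(1/0.69) ≈ 2.0967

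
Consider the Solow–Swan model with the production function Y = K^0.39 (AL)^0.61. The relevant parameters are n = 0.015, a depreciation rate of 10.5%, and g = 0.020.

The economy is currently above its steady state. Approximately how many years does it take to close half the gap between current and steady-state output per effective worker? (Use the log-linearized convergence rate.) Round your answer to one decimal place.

Near the steady state the convergence rate is λ = (1 − α)(n + g + δ).
λ = (1 − 0.39) × 0.140 = 0.61 × 0.140 = 0.0854
Half-life = ln 2 / λ = 0.6931 / 0.0854 ≈ 8.12 years

half-life ≈ 8.1 years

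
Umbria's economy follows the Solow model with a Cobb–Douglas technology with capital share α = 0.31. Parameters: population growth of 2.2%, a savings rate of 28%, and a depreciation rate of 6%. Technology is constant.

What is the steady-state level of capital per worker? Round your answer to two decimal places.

In steady state, investment equals break-even investment: s·k^α = (n + δ)·k.
Dividing both sides by k: k^(1−α) = s / (n + δ).
k^0.69 = 0.28 / (0.022 + 0.060) = 0.28 / 0.082 = 3.4146
k* = 3.4146^(1/0.69) ≈ 5.9287

k* ≈ 5.93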